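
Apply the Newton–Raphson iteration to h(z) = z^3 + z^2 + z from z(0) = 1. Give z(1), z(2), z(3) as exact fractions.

h'(z) = 3z^2 + 2z + 1.
h(1) = 3, h'(1) = 6, so z(1) = 1 − 3/6 = 1/2.
h(1/2) = 7/8, h'(1/2) = 11/4, so z(2) = (1/2) − (7/8)/(11/4) = 2/11.
h(2/11) = 294/1331, h'(2/11) = 177/121, so z(3) = (2/11) − (294/1331)/(177/121) = 20/649.

z(1) = 1/2, z(2) = 2/11, z(3) = 20/649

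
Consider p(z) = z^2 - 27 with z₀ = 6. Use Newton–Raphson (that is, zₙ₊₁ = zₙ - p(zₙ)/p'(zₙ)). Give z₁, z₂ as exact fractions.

z₁ = 21/4, z₂ = 291/56

p'(z) = 2z.
p(6) = 9, p'(6) = 12, so z₁ = 6 - 9/12 = 21/4.
p(21/4) = 9/16, p'(21/4) = 21/2, so z₂ = (21/4) - (9/16)/(21/2) = 291/56.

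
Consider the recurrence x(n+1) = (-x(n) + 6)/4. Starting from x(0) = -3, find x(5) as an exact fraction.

x(1) = (-(-3) + 6)/4 = 9/4.
x(2) = (-(9/4) + 6)/4 = 15/16.
x(3) = (-(15/16) + 6)/4 = 81/64.
x(4) = (-(81/64) + 6)/4 = 303/256.
x(5) = (-(303/256) + 6)/4 = 1233/1024.

1233/1024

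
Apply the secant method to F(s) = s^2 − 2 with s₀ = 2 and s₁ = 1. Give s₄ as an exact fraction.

41/29

F(2) = 2, F(1) = −1. s₂ = 1 − (−1)·(1 − 2)/((−1) − 2) = 4/3.
F(1) = −1, F(4/3) = −2/9. s₃ = (4/3) − (−2/9)·((4/3) − 1)/((−2/9) − (−1)) = 10/7.
F(4/3) = −2/9, F(10/7) = 2/49. s₄ = (10/7) − (2/49)·((10/7) − (4/3))/((2/49) − (−2/9)) = 41/29.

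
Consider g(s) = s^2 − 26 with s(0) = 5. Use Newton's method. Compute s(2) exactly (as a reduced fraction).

5201/1020

g'(s) = 2s.
g(5) = −1, g'(5) = 10, so s(1) = 5 − (−1)/10 = 51/10.
g(51/10) = 1/100, g'(51/10) = 51/5, so s(2) = (51/10) − (1/100)/(51/5) = 5201/1020.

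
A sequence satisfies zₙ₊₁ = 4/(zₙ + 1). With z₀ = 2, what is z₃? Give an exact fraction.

28/19

z₁ = 4/(2 + 1) = 4/3.
z₂ = 4/(4/3 + 1) = 12/7.
z₃ = 4/(12/7 + 1) = 28/19.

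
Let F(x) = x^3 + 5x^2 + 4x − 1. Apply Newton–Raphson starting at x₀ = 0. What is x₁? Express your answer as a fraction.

1/4

F'(x) = 3x^2 + 10x + 4.
F(0) = −1, F'(0) = 4, so x₁ = 0 − (−1)/4 = 1/4.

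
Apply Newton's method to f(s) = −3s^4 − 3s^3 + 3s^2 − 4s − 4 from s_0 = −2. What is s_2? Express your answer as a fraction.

f'(s) = −12s^3 − 9s^2 + 6s − 4.
f(−2) = −8, f'(−2) = 44, so s_1 = (−2) − (−8)/44 = −20/11.
f(−20/11) = −22884/14641, f'(−20/11) = 36556/1331, so s_2 = (−20/11) − (−22884/14641)/(36556/1331) = −177059/100529.

−177059/100529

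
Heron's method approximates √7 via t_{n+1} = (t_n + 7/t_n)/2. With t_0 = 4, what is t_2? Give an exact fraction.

977/368

t_1 = (4 + 7/4)/2 = 23/8.
t_2 = (23/8 + 7/(23/8))/2 = 977/368.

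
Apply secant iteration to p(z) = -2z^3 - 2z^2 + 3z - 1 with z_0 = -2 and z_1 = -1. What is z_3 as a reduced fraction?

p(-2) = 1, p(-1) = -4. z_2 = (-1) - (-4)·((-1) - (-2))/((-4) - 1) = -9/5.
p(-1) = -4, p(-9/5) = -152/125. z_3 = (-9/5) - (-152/125)·((-9/5) - (-1))/((-152/125) - (-4)) = -187/87.

-187/87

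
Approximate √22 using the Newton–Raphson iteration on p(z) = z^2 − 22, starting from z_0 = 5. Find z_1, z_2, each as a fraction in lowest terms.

p'(z) = 2z.
p(5) = 3, p'(5) = 10, so z_1 = 5 − 3/10 = 47/10.
p(47/10) = 9/100, p'(47/10) = 47/5, so z_2 = (47/10) − (9/100)/(47/5) = 4409/940.

z_1 = 47/10, z_2 = 4409/940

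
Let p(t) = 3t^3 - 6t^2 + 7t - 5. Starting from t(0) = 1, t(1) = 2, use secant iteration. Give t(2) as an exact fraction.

p(1) = -1, p(2) = 9. t(2) = 2 - 9·(2 - 1)/(9 - (-1)) = 11/10.

11/10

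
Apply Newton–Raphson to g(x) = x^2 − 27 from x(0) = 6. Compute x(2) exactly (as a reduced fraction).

291/56

g'(x) = 2x.
g(6) = 9, g'(6) = 12, so x(1) = 6 − 9/12 = 21/4.
g(21/4) = 9/16, g'(21/4) = 21/2, so x(2) = (21/4) − (9/16)/(21/2) = 291/56.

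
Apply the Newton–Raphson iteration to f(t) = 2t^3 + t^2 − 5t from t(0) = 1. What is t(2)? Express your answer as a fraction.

115/81

f'(t) = 6t^2 + 2t − 5.
f(1) = −2, f'(1) = 3, so t(1) = 1 − (−2)/3 = 5/3.
f(5/3) = 100/27, f'(5/3) = 15, so t(2) = (5/3) − (100/27)/15 = 115/81.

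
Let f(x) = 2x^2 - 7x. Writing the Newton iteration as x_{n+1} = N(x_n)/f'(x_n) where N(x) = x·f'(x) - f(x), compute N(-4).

32

f'(x) = 4x - 7.
N(x) = x·f'(x) - f(x) = x·(4x - 7) - (2x^2 - 7x) = 2x^2.
N(-4) = 32.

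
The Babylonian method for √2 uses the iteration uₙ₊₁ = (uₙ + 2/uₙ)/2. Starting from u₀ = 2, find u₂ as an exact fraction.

17/12

u₁ = (2 + 2/2)/2 = 3/2.
u₂ = (3/2 + 2/(3/2))/2 = 17/12.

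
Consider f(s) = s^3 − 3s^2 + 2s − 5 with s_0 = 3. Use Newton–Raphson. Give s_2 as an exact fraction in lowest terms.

f'(s) = 3s^2 − 6s + 2.
f(3) = 1, f'(3) = 11, so s_1 = 3 − 1/11 = 32/11.
f(32/11) = 65/1331, f'(32/11) = 1202/121, so s_2 = (32/11) − (65/1331)/(1202/121) = 38399/13222.

38399/13222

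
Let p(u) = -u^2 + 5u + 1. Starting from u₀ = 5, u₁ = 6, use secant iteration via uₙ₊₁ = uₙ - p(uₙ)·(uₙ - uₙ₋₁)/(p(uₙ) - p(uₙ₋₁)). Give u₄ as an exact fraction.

p(5) = 1, p(6) = -5. u₂ = 6 - (-5)·(6 - 5)/((-5) - 1) = 31/6.
p(6) = -5, p(31/6) = 5/36. u₃ = (31/6) - (5/36)·((31/6) - 6)/((5/36) - (-5)) = 192/37.
p(31/6) = 5/36, p(192/37) = 25/1369. u₄ = (192/37) - (25/1369)·((192/37) - (31/6))/((25/1369) - (5/36)) = 6174/1189.

6174/1189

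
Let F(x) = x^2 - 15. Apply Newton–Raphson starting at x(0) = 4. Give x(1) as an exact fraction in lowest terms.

31/8

F'(x) = 2x.
F(4) = 1, F'(4) = 8, so x(1) = 4 - 1/8 = 31/8.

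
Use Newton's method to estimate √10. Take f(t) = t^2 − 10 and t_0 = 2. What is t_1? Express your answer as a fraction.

7/2

f'(t) = 2t.
f(2) = −6, f'(2) = 4, so t_1 = 2 − (−6)/4 = 7/2.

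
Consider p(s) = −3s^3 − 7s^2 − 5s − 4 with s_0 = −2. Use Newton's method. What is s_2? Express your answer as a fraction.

−39316/21593

p'(s) = −9s^2 − 14s − 5.
p(−2) = 2, p'(−2) = −13, so s_1 = (−2) − 2/(−13) = −24/13.
p(−24/13) = 548/2197, p'(−24/13) = −1661/169, so s_2 = (−24/13) − (548/2197)/(−1661/169) = −39316/21593.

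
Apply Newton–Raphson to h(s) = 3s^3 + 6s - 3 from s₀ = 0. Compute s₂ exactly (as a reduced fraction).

5/11

h'(s) = 9s^2 + 6.
h(0) = -3, h'(0) = 6, so s₁ = 0 - (-3)/6 = 1/2.
h(1/2) = 3/8, h'(1/2) = 33/4, so s₂ = (1/2) - (3/8)/(33/4) = 5/11.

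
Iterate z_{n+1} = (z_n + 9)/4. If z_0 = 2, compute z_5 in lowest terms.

3071/1024

z_1 = (2 + 9)/4 = 11/4.
z_2 = ((11/4) + 9)/4 = 47/16.
z_3 = ((47/16) + 9)/4 = 191/64.
z_4 = ((191/64) + 9)/4 = 767/256.
z_5 = ((767/256) + 9)/4 = 3071/1024.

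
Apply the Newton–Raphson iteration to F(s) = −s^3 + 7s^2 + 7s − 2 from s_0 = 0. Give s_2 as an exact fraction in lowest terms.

F'(s) = −3s^2 + 14s + 7.
F(0) = −2, F'(0) = 7, so s_1 = 0 − (−2)/7 = 2/7.
F(2/7) = 188/343, F'(2/7) = 527/49, so s_2 = (2/7) − (188/343)/(527/49) = 866/3689.

866/3689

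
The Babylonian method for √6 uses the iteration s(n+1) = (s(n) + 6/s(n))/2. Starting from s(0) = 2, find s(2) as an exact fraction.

49/20

s(1) = (2 + 6/2)/2 = 5/2.
s(2) = (5/2 + 6/(5/2))/2 = 49/20.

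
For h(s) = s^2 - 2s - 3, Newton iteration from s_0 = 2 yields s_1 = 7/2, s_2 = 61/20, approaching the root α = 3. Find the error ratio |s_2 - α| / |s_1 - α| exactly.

1/10

s_1 - α = 7/2 - 3 = 1/2, so |s_1 - α| = 1/2.
s_2 - α = 61/20 - 3 = 1/20, so |s_2 - α| = 1/20.
Ratio = (1/20) / (1/2) = 1/10.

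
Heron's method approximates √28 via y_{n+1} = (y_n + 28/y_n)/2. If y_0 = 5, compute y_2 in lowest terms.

5609/1060

y_1 = (5 + 28/5)/2 = 53/10.
y_2 = (53/10 + 28/(53/10))/2 = 5609/1060.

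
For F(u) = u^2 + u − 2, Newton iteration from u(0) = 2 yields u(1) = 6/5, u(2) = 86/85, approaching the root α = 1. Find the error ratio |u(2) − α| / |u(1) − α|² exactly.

u(1) − α = 6/5 − 1 = 1/5, so |u(1) − α| = 1/5.
u(2) − α = 86/85 − 1 = 1/85, so |u(2) − α| = 1/85.
|u(1) − α|² = 1/25.
Ratio = (1/85) / (1/25) = 5/17.

5/17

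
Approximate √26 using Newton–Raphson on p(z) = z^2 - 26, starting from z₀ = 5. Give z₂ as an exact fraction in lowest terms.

5201/1020

p'(z) = 2z.
p(5) = -1, p'(5) = 10, so z₁ = 5 - (-1)/10 = 51/10.
p(51/10) = 1/100, p'(51/10) = 51/5, so z₂ = (51/10) - (1/100)/(51/5) = 5201/1020.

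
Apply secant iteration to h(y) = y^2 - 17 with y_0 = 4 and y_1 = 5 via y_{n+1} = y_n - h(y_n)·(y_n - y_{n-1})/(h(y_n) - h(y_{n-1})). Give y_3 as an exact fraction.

169/41

h(4) = -1, h(5) = 8. y_2 = 5 - 8·(5 - 4)/(8 - (-1)) = 37/9.
h(5) = 8, h(37/9) = -8/81. y_3 = (37/9) - (-8/81)·((37/9) - 5)/((-8/81) - 8) = 169/41.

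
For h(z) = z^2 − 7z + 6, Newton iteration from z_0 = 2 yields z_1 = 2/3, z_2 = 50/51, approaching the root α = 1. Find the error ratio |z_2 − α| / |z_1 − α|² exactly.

z_1 − α = 2/3 − 1 = −1/3, so |z_1 − α| = 1/3.
z_2 − α = 50/51 − 1 = −1/51, so |z_2 − α| = 1/51.
|z_1 − α|² = 1/9.
Ratio = (1/51) / (1/9) = 3/17.

3/17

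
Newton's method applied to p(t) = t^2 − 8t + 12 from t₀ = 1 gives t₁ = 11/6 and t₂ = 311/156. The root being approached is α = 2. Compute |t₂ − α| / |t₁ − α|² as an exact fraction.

t₁ − α = 11/6 − 2 = −1/6, so |t₁ − α| = 1/6.
t₂ − α = 311/156 − 2 = −1/156, so |t₂ − α| = 1/156.
|t₁ − α|² = 1/36.
Ratio = (1/156) / (1/36) = 3/13.

3/13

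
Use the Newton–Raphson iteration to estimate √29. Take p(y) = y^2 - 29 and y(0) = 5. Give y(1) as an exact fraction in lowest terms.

27/5

p'(y) = 2y.
p(5) = -4, p'(5) = 10, so y(1) = 5 - (-4)/10 = 27/5.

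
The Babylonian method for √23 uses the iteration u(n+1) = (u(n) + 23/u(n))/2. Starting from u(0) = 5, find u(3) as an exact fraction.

2649601/552480

u(1) = (5 + 23/5)/2 = 24/5.
u(2) = (24/5 + 23/(24/5))/2 = 1151/240.
u(3) = (1151/240 + 23/(1151/240))/2 = 2649601/552480.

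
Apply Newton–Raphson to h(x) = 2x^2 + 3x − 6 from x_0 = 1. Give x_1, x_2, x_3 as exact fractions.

x_1 = 8/7, x_2 = 422/371, x_3 = 1182014/1039171

h'(x) = 4x + 3.
h(1) = −1, h'(1) = 7, so x_1 = 1 − (−1)/7 = 8/7.
h(8/7) = 2/49, h'(8/7) = 53/7, so x_2 = (8/7) − (2/49)/(53/7) = 422/371.
h(422/371) = 8/137641, h'(422/371) = 2801/371, so x_3 = (422/371) − (8/137641)/(2801/371) = 1182014/1039171.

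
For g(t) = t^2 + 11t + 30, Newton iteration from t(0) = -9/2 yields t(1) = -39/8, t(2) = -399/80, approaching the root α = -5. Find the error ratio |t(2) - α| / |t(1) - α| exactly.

1/10

t(1) - α = -39/8 - (-5) = -39/8 + 5 = 1/8, so |t(1) - α| = 1/8.
t(2) - α = -399/80 - (-5) = -399/80 + 5 = 1/80, so |t(2) - α| = 1/80.
Ratio = (1/80) / (1/8) = 1/10.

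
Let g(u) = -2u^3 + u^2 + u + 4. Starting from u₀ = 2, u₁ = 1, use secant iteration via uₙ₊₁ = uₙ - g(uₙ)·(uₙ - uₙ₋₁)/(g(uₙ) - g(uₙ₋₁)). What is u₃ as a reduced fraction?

g(2) = -6, g(1) = 4. u₂ = 1 - 4·(1 - 2)/(4 - (-6)) = 7/5.
g(1) = 4, g(7/5) = 234/125. u₃ = (7/5) - (234/125)·((7/5) - 1)/((234/125) - 4) = 233/133.

233/133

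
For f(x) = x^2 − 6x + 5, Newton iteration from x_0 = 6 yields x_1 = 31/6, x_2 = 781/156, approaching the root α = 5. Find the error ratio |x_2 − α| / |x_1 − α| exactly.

1/26

x_1 − α = 31/6 − 5 = 1/6, so |x_1 − α| = 1/6.
x_2 − α = 781/156 − 5 = 1/156, so |x_2 − α| = 1/156.
Ratio = (1/156) / (1/6) = 1/26.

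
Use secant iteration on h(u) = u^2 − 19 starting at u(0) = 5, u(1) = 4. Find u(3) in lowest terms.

h(5) = 6, h(4) = −3. u(2) = 4 − (−3)·(4 − 5)/((−3) − 6) = 13/3.
h(4) = −3, h(13/3) = −2/9. u(3) = (13/3) − (−2/9)·((13/3) − 4)/((−2/9) − (−3)) = 109/25.

109/25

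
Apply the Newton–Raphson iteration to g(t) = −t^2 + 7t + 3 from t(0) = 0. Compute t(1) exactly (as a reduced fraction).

g'(t) = −2t + 7.
g(0) = 3, g'(0) = 7, so t(1) = 0 − 3/7 = −3/7.

−3/7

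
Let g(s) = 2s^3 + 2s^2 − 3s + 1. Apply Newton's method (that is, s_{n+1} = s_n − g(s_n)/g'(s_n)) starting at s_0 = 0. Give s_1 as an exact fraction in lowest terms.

g'(s) = 6s^2 + 4s − 3.
g(0) = 1, g'(0) = −3, so s_1 = 0 − 1/(−3) = 1/3.

1/3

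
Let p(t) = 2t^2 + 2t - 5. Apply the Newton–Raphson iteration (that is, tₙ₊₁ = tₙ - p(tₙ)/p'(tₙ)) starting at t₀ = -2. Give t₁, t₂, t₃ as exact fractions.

t₁ = -13/6, t₂ = -259/120, t₃ = -103081/47760

p'(t) = 4t + 2.
p(-2) = -1, p'(-2) = -6, so t₁ = (-2) - (-1)/(-6) = -13/6.
p(-13/6) = 1/18, p'(-13/6) = -20/3, so t₂ = (-13/6) - (1/18)/(-20/3) = -259/120.
p(-259/120) = 1/7200, p'(-259/120) = -199/30, so t₃ = (-259/120) - (1/7200)/(-199/30) = -103081/47760.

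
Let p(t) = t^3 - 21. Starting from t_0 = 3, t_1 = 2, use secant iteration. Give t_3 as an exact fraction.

16659/5983

p(3) = 6, p(2) = -13. t_2 = 2 - (-13)·(2 - 3)/((-13) - 6) = 51/19.
p(2) = -13, p(51/19) = -11388/6859. t_3 = (51/19) - (-11388/6859)·((51/19) - 2)/((-11388/6859) - (-13)) = 16659/5983.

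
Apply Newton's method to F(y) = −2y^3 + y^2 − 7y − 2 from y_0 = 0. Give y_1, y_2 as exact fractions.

y_1 = −2/7, y_2 = −746/2765

F'(y) = −6y^2 + 2y − 7.
F(0) = −2, F'(0) = −7, so y_1 = 0 − (−2)/(−7) = −2/7.
F(−2/7) = 44/343, F'(−2/7) = −395/49, so y_2 = (−2/7) − (44/343)/(−395/49) = −746/2765.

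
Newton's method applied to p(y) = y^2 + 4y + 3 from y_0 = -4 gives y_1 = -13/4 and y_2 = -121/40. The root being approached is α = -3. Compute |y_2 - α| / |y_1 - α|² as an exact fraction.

y_1 - α = -13/4 - (-3) = -13/4 + 3 = -1/4, so |y_1 - α| = 1/4.
y_2 - α = -121/40 - (-3) = -121/40 + 3 = -1/40, so |y_2 - α| = 1/40.
|y_1 - α|² = 1/16.
Ratio = (1/40) / (1/16) = 2/5.

2/5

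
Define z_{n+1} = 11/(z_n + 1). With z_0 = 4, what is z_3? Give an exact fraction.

176/71

z_1 = 11/(4 + 1) = 11/5.
z_2 = 11/(11/5 + 1) = 55/16.
z_3 = 11/(55/16 + 1) = 176/71.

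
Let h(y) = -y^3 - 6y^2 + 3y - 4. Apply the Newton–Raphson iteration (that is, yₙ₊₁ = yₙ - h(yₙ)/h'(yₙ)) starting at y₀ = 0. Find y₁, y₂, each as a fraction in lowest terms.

h'(y) = -3y^2 - 12y + 3.
h(0) = -4, h'(0) = 3, so y₁ = 0 - (-4)/3 = 4/3.
h(4/3) = -352/27, h'(4/3) = -55/3, so y₂ = (4/3) - (-352/27)/(-55/3) = 28/45.

y₁ = 4/3, y₂ = 28/45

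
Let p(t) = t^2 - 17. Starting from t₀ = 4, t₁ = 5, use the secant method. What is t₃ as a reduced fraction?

169/41

p(4) = -1, p(5) = 8. t₂ = 5 - 8·(5 - 4)/(8 - (-1)) = 37/9.
p(5) = 8, p(37/9) = -8/81. t₃ = (37/9) - (-8/81)·((37/9) - 5)/((-8/81) - 8) = 169/41.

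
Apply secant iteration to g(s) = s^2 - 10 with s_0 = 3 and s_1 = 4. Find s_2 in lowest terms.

22/7

g(3) = -1, g(4) = 6. s_2 = 4 - 6·(4 - 3)/(6 - (-1)) = 22/7.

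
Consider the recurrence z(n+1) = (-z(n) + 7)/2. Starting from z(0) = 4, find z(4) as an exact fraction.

z(1) = (-4 + 7)/2 = 3/2.
z(2) = (-(3/2) + 7)/2 = 11/4.
z(3) = (-(11/4) + 7)/2 = 17/8.
z(4) = (-(17/8) + 7)/2 = 39/16.

39/16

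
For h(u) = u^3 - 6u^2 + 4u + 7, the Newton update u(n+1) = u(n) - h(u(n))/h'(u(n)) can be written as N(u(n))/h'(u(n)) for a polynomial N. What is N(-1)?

h'(u) = 3u^2 - 12u + 4.
N(u) = u·h'(u) - h(u) = u·(3u^2 - 12u + 4) - (u^3 - 6u^2 + 4u + 7) = 2u^3 - 6u^2 - 7.
N(-1) = -15.

-15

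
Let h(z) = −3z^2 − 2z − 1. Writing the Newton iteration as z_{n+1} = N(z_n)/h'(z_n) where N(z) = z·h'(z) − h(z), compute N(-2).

−11

h'(z) = −6z − 2.
N(z) = z·h'(z) − h(z) = z·(−6z − 2) − (−3z^2 − 2z − 1) = −3z^2 + 1.
N(-2) = −11.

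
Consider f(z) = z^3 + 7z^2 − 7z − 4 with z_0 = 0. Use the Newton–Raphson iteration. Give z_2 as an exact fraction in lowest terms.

−676/1603

f'(z) = 3z^2 + 14z − 7.
f(0) = −4, f'(0) = −7, so z_1 = 0 − (−4)/(−7) = −4/7.
f(−4/7) = 720/343, f'(−4/7) = −687/49, so z_2 = (−4/7) − (720/343)/(−687/49) = −676/1603.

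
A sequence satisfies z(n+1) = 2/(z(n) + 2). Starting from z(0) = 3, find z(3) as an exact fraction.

z(1) = 2/(3 + 2) = 2/5.
z(2) = 2/(2/5 + 2) = 5/6.
z(3) = 2/(5/6 + 2) = 12/17.

12/17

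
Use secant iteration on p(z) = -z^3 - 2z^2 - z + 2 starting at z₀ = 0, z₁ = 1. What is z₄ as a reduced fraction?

6407/9111

p(0) = 2, p(1) = -2. z₂ = 1 - (-2)·(1 - 0)/((-2) - 2) = 1/2.
p(1) = -2, p(1/2) = 7/8. z₃ = (1/2) - (7/8)·((1/2) - 1)/((7/8) - (-2)) = 15/23.
p(1/2) = 7/8, p(15/23) = 2674/12167. z₄ = (15/23) - (2674/12167)·((15/23) - (1/2))/((2674/12167) - (7/8)) = 6407/9111.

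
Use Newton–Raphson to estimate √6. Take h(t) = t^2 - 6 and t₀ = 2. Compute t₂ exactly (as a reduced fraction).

49/20

h'(t) = 2t.
h(2) = -2, h'(2) = 4, so t₁ = 2 - (-2)/4 = 5/2.
h(5/2) = 1/4, h'(5/2) = 5, so t₂ = (5/2) - (1/4)/5 = 49/20.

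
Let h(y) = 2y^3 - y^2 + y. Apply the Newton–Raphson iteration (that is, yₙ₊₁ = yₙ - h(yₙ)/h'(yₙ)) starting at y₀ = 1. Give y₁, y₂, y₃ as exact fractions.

y₁ = 3/5, y₂ = 9/35, y₃ = 81/37835

h'(y) = 6y^2 - 2y + 1.
h(1) = 2, h'(1) = 5, so y₁ = 1 - 2/5 = 3/5.
h(3/5) = 84/125, h'(3/5) = 49/25, so y₂ = (3/5) - (84/125)/(49/25) = 9/35.
h(9/35) = 9648/42875, h'(9/35) = 1081/1225, so y₃ = (9/35) - (9648/42875)/(1081/1225) = 81/37835.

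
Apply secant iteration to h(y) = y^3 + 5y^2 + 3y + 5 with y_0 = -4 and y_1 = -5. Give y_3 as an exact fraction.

h(-4) = 9, h(-5) = -10. y_2 = (-5) - (-10)·((-5) - (-4))/((-10) - 9) = -85/19.
h(-5) = -10, h(-85/19) = 14490/6859. y_3 = (-85/19) - (14490/6859)·((-85/19) - (-5))/((14490/6859) - (-10)) = -18965/4154.

-18965/4154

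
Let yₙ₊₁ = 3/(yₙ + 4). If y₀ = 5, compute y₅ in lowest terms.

y₁ = 3/(5 + 4) = 1/3.
y₂ = 3/(1/3 + 4) = 9/13.
y₃ = 3/(9/13 + 4) = 39/61.
y₄ = 3/(39/61 + 4) = 183/283.
y₅ = 3/(183/283 + 4) = 849/1315.

849/1315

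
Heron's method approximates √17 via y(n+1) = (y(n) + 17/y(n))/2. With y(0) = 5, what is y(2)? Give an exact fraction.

y(1) = (5 + 17/5)/2 = 21/5.
y(2) = (21/5 + 17/(21/5))/2 = 433/105.

433/105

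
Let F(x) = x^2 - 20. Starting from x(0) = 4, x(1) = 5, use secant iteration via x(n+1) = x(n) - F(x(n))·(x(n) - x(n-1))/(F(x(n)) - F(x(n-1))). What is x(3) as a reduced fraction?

F(4) = -4, F(5) = 5. x(2) = 5 - 5·(5 - 4)/(5 - (-4)) = 40/9.
F(5) = 5, F(40/9) = -20/81. x(3) = (40/9) - (-20/81)·((40/9) - 5)/((-20/81) - 5) = 76/17.

76/17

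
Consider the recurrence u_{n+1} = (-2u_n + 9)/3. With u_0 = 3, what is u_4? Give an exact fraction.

55/27

u_1 = (-2·3 + 9)/3 = 1.
u_2 = (-2·1 + 9)/3 = 7/3.
u_3 = (-2·(7/3) + 9)/3 = 13/9.
u_4 = (-2·(13/9) + 9)/3 = 55/27.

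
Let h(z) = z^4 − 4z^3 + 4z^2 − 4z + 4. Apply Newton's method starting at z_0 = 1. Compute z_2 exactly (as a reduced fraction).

h'(z) = 4z^3 − 12z^2 + 8z − 4.
h(1) = 1, h'(1) = −4, so z_1 = 1 − 1/(−4) = 5/4.
h(5/4) = −31/256, h'(5/4) = −79/16, so z_2 = (5/4) − (−31/256)/(−79/16) = 1549/1264.

1549/1264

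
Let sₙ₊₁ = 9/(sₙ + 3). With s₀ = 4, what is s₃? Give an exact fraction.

s₁ = 9/(4 + 3) = 9/7.
s₂ = 9/(9/7 + 3) = 21/10.
s₃ = 9/(21/10 + 3) = 30/17.

30/17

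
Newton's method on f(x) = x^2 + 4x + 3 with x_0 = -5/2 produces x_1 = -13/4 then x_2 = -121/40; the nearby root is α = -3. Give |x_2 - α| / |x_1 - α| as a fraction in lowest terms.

1/10

x_1 - α = -13/4 - (-3) = -13/4 + 3 = -1/4, so |x_1 - α| = 1/4.
x_2 - α = -121/40 - (-3) = -121/40 + 3 = -1/40, so |x_2 - α| = 1/40.
Ratio = (1/40) / (1/4) = 1/10.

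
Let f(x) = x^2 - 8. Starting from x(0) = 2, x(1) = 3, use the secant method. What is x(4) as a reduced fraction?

577/204

f(2) = -4, f(3) = 1. x(2) = 3 - 1·(3 - 2)/(1 - (-4)) = 14/5.
f(3) = 1, f(14/5) = -4/25. x(3) = (14/5) - (-4/25)·((14/5) - 3)/((-4/25) - 1) = 82/29.
f(14/5) = -4/25, f(82/29) = -4/841. x(4) = (82/29) - (-4/841)·((82/29) - (14/5))/((-4/841) - (-4/25)) = 577/204.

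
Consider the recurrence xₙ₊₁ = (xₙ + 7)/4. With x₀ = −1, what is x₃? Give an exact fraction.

73/32

x₁ = ((−1) + 7)/4 = 3/2.
x₂ = ((3/2) + 7)/4 = 17/8.
x₃ = ((17/8) + 7)/4 = 73/32.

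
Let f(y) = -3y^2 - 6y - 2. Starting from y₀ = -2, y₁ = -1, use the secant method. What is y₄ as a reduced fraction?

f(-2) = -2, f(-1) = 1. y₂ = (-1) - 1·((-1) - (-2))/(1 - (-2)) = -4/3.
f(-1) = 1, f(-4/3) = 2/3. y₃ = (-4/3) - (2/3)·((-4/3) - (-1))/((2/3) - 1) = -2.
f(-4/3) = 2/3, f(-2) = -2. y₄ = (-2) - (-2)·((-2) - (-4/3))/((-2) - (2/3)) = -3/2.

-3/2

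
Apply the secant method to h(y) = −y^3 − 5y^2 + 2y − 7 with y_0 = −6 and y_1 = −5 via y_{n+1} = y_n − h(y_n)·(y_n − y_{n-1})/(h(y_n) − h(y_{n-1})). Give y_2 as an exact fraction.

−11/2

h(−6) = 17, h(−5) = −17. y_2 = (−5) − (−17)·((−5) − (−6))/((−17) − 17) = −11/2.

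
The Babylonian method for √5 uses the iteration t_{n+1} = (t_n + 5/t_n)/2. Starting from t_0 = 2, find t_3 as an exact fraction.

51841/23184

t_1 = (2 + 5/2)/2 = 9/4.
t_2 = (9/4 + 5/(9/4))/2 = 161/72.
t_3 = (161/72 + 5/(161/72))/2 = 51841/23184.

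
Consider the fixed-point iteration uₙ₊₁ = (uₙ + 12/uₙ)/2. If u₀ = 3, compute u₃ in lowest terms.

u₁ = (3 + 12/3)/2 = 7/2.
u₂ = (7/2 + 12/(7/2))/2 = 97/28.
u₃ = (97/28 + 12/(97/28))/2 = 18817/5432.

18817/5432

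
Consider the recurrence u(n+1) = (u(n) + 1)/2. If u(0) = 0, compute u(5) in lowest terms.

31/32

u(1) = (0 + 1)/2 = 1/2.
u(2) = ((1/2) + 1)/2 = 3/4.
u(3) = ((3/4) + 1)/2 = 7/8.
u(4) = ((7/8) + 1)/2 = 15/16.
u(5) = ((15/16) + 1)/2 = 31/32.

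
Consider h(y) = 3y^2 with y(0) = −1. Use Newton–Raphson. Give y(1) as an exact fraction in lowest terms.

h'(y) = 6y.
h(−1) = 3, h'(−1) = −6, so y(1) = (−1) − 3/(−6) = −1/2.

−1/2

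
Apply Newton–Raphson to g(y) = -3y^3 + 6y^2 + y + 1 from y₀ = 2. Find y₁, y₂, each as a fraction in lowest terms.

y₁ = 25/11, y₂ = 53831/24244

g'(y) = -9y^2 + 12y + 1.
g(2) = 3, g'(2) = -11, so y₁ = 2 - 3/(-11) = 25/11.
g(25/11) = -1269/1331, g'(25/11) = -2204/121, so y₂ = (25/11) - (-1269/1331)/(-2204/121) = 53831/24244.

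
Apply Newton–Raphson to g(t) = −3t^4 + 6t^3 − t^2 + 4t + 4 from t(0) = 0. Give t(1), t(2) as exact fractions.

t(1) = −1, t(2) = −13/18

g'(t) = −12t^3 + 18t^2 − 2t + 4.
g(0) = 4, g'(0) = 4, so t(1) = 0 − 4/4 = −1.
g(−1) = −10, g'(−1) = 36, so t(2) = (−1) − (−10)/36 = −13/18.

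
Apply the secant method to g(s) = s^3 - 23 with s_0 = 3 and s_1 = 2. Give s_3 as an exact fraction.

g(3) = 4, g(2) = -15. s_2 = 2 - (-15)·(2 - 3)/((-15) - 4) = 53/19.
g(2) = -15, g(53/19) = -8880/6859. s_3 = (53/19) - (-8880/6859)·((53/19) - 2)/((-8880/6859) - (-15)) = 5983/2089.

5983/2089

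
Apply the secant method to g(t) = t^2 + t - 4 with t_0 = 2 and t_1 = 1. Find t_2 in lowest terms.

3/2

g(2) = 2, g(1) = -2. t_2 = 1 - (-2)·(1 - 2)/((-2) - 2) = 3/2.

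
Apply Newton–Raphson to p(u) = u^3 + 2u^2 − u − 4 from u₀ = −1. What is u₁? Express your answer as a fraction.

p'(u) = 3u^2 + 4u − 1.
p(−1) = −2, p'(−1) = −2, so u₁ = (−1) − (−2)/(−2) = −2.

−2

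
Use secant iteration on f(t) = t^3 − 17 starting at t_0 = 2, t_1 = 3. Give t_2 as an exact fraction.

f(2) = −9, f(3) = 10. t_2 = 3 − 10·(3 − 2)/(10 − (−9)) = 47/19.

47/19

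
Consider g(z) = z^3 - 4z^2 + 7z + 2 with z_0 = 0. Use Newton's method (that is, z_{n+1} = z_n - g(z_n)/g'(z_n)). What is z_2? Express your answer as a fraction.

-814/3269

g'(z) = 3z^2 - 8z + 7.
g(0) = 2, g'(0) = 7, so z_1 = 0 - 2/7 = -2/7.
g(-2/7) = -120/343, g'(-2/7) = 467/49, so z_2 = (-2/7) - (-120/343)/(467/49) = -814/3269.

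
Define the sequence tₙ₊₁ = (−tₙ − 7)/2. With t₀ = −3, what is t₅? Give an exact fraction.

−37/16

t₁ = (−(−3) − 7)/2 = −2.
t₂ = (−(−2) − 7)/2 = −5/2.
t₃ = (−(−5/2) − 7)/2 = −9/4.
t₄ = (−(−9/4) − 7)/2 = −19/8.
t₅ = (−(−19/8) − 7)/2 = −37/16.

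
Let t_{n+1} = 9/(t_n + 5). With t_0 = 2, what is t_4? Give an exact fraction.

2547/1811

t_1 = 9/(2 + 5) = 9/7.
t_2 = 9/(9/7 + 5) = 63/44.
t_3 = 9/(63/44 + 5) = 396/283.
t_4 = 9/(396/283 + 5) = 2547/1811.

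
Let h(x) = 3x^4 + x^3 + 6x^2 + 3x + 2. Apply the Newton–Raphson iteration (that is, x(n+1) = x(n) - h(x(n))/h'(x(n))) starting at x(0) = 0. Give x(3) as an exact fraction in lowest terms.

h'(x) = 12x^3 + 3x^2 + 12x + 3.
h(0) = 2, h'(0) = 3, so x(1) = 0 - 2/3 = -2/3.
h(-2/3) = 80/27, h'(-2/3) = -65/9, so x(2) = (-2/3) - (80/27)/(-65/9) = -10/39.
h(-10/39) = 416768/257049, h'(-10/39) = -1621/19773, so x(3) = (-10/39) - (416768/257049)/(-1621/19773) = 1234094/63219.

1234094/63219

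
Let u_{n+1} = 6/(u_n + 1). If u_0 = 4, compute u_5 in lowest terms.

642/353

u_1 = 6/(4 + 1) = 6/5.
u_2 = 6/(6/5 + 1) = 30/11.
u_3 = 6/(30/11 + 1) = 66/41.
u_4 = 6/(66/41 + 1) = 246/107.
u_5 = 6/(246/107 + 1) = 642/353.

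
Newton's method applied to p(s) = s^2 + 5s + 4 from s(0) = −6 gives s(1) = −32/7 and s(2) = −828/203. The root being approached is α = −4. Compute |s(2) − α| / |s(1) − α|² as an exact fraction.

7/29

s(1) − α = −32/7 − (−4) = −32/7 + 4 = −4/7, so |s(1) − α| = 4/7.
s(2) − α = −828/203 − (−4) = −828/203 + 4 = −16/203, so |s(2) − α| = 16/203.
|s(1) − α|² = 16/49.
Ratio = (16/203) / (16/49) = 7/29.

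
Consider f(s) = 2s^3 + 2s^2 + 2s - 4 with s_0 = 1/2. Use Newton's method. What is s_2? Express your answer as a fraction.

5762/7051

f'(s) = 6s^2 + 4s + 2.
f(1/2) = -9/4, f'(1/2) = 11/2, so s_1 = (1/2) - (-9/4)/(11/2) = 10/11.
f(10/11) = 1296/1331, f'(10/11) = 1282/121, so s_2 = (10/11) - (1296/1331)/(1282/121) = 5762/7051.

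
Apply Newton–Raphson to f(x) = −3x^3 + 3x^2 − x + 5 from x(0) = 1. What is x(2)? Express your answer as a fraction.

41/25

f'(x) = −9x^2 + 6x − 1.
f(1) = 4, f'(1) = −4, so x(1) = 1 − 4/(−4) = 2.
f(2) = −9, f'(2) = −25, so x(2) = 2 − (−9)/(−25) = 41/25.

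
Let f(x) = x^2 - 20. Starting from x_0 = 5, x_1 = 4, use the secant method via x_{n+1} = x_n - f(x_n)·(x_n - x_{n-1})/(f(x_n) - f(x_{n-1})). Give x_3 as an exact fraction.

f(5) = 5, f(4) = -4. x_2 = 4 - (-4)·(4 - 5)/((-4) - 5) = 40/9.
f(4) = -4, f(40/9) = -20/81. x_3 = (40/9) - (-20/81)·((40/9) - 4)/((-20/81) - (-4)) = 85/19.

85/19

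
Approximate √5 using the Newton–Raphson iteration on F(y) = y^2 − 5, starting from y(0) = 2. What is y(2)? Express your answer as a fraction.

161/72

F'(y) = 2y.
F(2) = −1, F'(2) = 4, so y(1) = 2 − (−1)/4 = 9/4.
F(9/4) = 1/16, F'(9/4) = 9/2, so y(2) = (9/4) − (1/16)/(9/2) = 161/72.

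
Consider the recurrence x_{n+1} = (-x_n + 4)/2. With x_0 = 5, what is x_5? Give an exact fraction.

39/32

x_1 = (-5 + 4)/2 = -1/2.
x_2 = (-(-1/2) + 4)/2 = 9/4.
x_3 = (-(9/4) + 4)/2 = 7/8.
x_4 = (-(7/8) + 4)/2 = 25/16.
x_5 = (-(25/16) + 4)/2 = 39/32.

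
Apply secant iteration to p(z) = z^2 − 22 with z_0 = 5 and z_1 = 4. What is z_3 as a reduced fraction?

61/13

p(5) = 3, p(4) = −6. z_2 = 4 − (−6)·(4 − 5)/((−6) − 3) = 14/3.
p(4) = −6, p(14/3) = −2/9. z_3 = (14/3) − (−2/9)·((14/3) − 4)/((−2/9) − (−6)) = 61/13.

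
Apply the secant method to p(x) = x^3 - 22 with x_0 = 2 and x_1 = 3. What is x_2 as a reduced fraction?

52/19

p(2) = -14, p(3) = 5. x_2 = 3 - 5·(3 - 2)/(5 - (-14)) = 52/19.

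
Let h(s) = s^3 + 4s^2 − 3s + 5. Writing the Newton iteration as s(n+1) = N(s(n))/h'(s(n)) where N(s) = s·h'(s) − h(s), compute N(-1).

h'(s) = 3s^2 + 8s − 3.
N(s) = s·h'(s) − h(s) = s·(3s^2 + 8s − 3) − (s^3 + 4s^2 − 3s + 5) = 2s^3 + 4s^2 − 5.
N(-1) = −3.

−3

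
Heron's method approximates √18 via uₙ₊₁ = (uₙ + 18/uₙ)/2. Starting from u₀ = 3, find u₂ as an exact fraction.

u₁ = (3 + 18/3)/2 = 9/2.
u₂ = (9/2 + 18/(9/2))/2 = 17/4.

17/4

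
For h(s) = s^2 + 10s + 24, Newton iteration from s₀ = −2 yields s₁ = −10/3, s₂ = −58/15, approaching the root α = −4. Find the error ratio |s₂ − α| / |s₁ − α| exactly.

s₁ − α = −10/3 − (−4) = −10/3 + 4 = 2/3, so |s₁ − α| = 2/3.
s₂ − α = −58/15 − (−4) = −58/15 + 4 = 2/15, so |s₂ − α| = 2/15.
Ratio = (2/15) / (2/3) = 1/5.

1/5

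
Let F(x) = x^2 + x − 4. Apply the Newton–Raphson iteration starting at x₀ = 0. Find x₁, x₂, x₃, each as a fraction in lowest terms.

x₁ = 4, x₂ = 20/9, x₃ = 724/441

F'(x) = 2x + 1.
F(0) = −4, F'(0) = 1, so x₁ = 0 − (−4)/1 = 4.
F(4) = 16, F'(4) = 9, so x₂ = 4 − 16/9 = 20/9.
F(20/9) = 256/81, F'(20/9) = 49/9, so x₃ = (20/9) − (256/81)/(49/9) = 724/441.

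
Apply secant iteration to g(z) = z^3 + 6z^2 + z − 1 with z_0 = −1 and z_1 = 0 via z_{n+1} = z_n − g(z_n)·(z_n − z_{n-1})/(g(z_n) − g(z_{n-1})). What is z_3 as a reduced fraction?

−16/7

g(−1) = 3, g(0) = −1. z_2 = 0 − (−1)·(0 − (−1))/((−1) − 3) = −1/4.
g(0) = −1, g(−1/4) = −57/64. z_3 = (−1/4) − (−57/64)·((−1/4) − 0)/((−57/64) − (−1)) = −16/7.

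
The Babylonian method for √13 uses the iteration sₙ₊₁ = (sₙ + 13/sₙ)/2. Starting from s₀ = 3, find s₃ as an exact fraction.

s₁ = (3 + 13/3)/2 = 11/3.
s₂ = (11/3 + 13/(11/3))/2 = 119/33.
s₃ = (119/33 + 13/(119/33))/2 = 14159/3927.

14159/3927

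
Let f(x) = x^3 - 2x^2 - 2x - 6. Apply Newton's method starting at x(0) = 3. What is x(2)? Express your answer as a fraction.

f'(x) = 3x^2 - 4x - 2.
f(3) = -3, f'(3) = 13, so x(1) = 3 - (-3)/13 = 42/13.
f(42/13) = 846/2197, f'(42/13) = 2770/169, so x(2) = (42/13) - (846/2197)/(2770/169) = 57747/18005.

57747/18005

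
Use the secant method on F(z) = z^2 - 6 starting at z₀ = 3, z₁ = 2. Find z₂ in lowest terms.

12/5

F(3) = 3, F(2) = -2. z₂ = 2 - (-2)·(2 - 3)/((-2) - 3) = 12/5.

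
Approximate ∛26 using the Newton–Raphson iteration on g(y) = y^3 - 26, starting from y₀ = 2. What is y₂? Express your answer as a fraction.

g'(y) = 3y^2.
g(2) = -18, g'(2) = 12, so y₁ = 2 - (-18)/12 = 7/2.
g(7/2) = 135/8, g'(7/2) = 147/4, so y₂ = (7/2) - (135/8)/(147/4) = 149/49.

149/49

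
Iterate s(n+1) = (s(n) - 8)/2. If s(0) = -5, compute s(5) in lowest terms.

s(1) = ((-5) - 8)/2 = -13/2.
s(2) = ((-13/2) - 8)/2 = -29/4.
s(3) = ((-29/4) - 8)/2 = -61/8.
s(4) = ((-61/8) - 8)/2 = -125/16.
s(5) = ((-125/16) - 8)/2 = -253/32.

-253/32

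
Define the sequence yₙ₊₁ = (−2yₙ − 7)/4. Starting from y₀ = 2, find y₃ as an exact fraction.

y₁ = (−2·2 − 7)/4 = −11/4.
y₂ = (−2·(−11/4) − 7)/4 = −3/8.
y₃ = (−2·(−3/8) − 7)/4 = −25/16.

−25/16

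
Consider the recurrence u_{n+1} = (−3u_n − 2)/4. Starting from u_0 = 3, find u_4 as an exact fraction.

193/256

u_1 = (−3·3 − 2)/4 = −11/4.
u_2 = (−3·(−11/4) − 2)/4 = 25/16.
u_3 = (−3·(25/16) − 2)/4 = −107/64.
u_4 = (−3·(−107/64) − 2)/4 = 193/256.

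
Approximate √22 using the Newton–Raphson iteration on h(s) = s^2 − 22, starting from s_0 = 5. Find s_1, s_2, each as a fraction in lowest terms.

h'(s) = 2s.
h(5) = 3, h'(5) = 10, so s_1 = 5 − 3/10 = 47/10.
h(47/10) = 9/100, h'(47/10) = 47/5, so s_2 = (47/10) − (9/100)/(47/5) = 4409/940.

s_1 = 47/10, s_2 = 4409/940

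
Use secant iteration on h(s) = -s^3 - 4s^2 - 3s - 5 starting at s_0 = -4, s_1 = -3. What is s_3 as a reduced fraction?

h(-4) = 7, h(-3) = -5. s_2 = (-3) - (-5)·((-3) - (-4))/((-5) - 7) = -41/12.
h(-3) = -5, h(-41/12) = -2695/1728. s_3 = (-41/12) - (-2695/1728)·((-41/12) - (-3))/((-2695/1728) - (-5)) = -4287/1189.

-4287/1189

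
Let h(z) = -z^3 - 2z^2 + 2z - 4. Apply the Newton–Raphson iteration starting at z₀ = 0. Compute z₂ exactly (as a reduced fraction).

h'(z) = -3z^2 - 4z + 2.
h(0) = -4, h'(0) = 2, so z₁ = 0 - (-4)/2 = 2.
h(2) = -16, h'(2) = -18, so z₂ = 2 - (-16)/(-18) = 10/9.

10/9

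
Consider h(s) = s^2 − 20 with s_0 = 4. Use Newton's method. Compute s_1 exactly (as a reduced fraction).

h'(s) = 2s.
h(4) = −4, h'(4) = 8, so s_1 = 4 − (−4)/8 = 9/2.

9/2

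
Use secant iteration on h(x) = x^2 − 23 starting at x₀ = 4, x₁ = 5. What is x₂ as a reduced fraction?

43/9

h(4) = −7, h(5) = 2. x₂ = 5 − 2·(5 − 4)/(2 − (−7)) = 43/9.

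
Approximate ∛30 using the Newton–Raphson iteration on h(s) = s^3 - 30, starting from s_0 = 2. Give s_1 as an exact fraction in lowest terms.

h'(s) = 3s^2.
h(2) = -22, h'(2) = 12, so s_1 = 2 - (-22)/12 = 23/6.

23/6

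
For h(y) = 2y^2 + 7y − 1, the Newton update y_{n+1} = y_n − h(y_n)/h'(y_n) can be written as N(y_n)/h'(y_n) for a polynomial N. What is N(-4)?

33

h'(y) = 4y + 7.
N(y) = y·h'(y) − h(y) = y·(4y + 7) − (2y^2 + 7y − 1) = 2y^2 + 1.
N(-4) = 33.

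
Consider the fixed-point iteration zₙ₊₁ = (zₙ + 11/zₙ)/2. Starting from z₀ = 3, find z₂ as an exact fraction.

199/60

z₁ = (3 + 11/3)/2 = 10/3.
z₂ = (10/3 + 11/(10/3))/2 = 199/60.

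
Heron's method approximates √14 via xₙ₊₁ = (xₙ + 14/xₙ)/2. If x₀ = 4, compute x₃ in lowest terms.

403201/107760

x₁ = (4 + 14/4)/2 = 15/4.
x₂ = (15/4 + 14/(15/4))/2 = 449/120.
x₃ = (449/120 + 14/(449/120))/2 = 403201/107760.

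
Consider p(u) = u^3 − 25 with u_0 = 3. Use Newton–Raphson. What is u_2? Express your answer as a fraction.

p'(u) = 3u^2.
p(3) = 2, p'(3) = 27, so u_1 = 3 − 2/27 = 79/27.
p(79/27) = 964/19683, p'(79/27) = 6241/243, so u_2 = (79/27) − (964/19683)/(6241/243) = 1478153/505521.

1478153/505521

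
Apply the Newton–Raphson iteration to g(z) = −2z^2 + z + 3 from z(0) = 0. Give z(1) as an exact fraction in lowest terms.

g'(z) = −4z + 1.
g(0) = 3, g'(0) = 1, so z(1) = 0 − 3/1 = −3.

−3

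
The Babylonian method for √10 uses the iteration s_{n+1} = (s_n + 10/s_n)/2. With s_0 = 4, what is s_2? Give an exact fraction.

s_1 = (4 + 10/4)/2 = 13/4.
s_2 = (13/4 + 10/(13/4))/2 = 329/104.

329/104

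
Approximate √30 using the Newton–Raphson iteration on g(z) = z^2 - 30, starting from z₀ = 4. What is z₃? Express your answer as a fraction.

g'(z) = 2z.
g(4) = -14, g'(4) = 8, so z₁ = 4 - (-14)/8 = 23/4.
g(23/4) = 49/16, g'(23/4) = 23/2, so z₂ = (23/4) - (49/16)/(23/2) = 1009/184.
g(1009/184) = 2401/33856, g'(1009/184) = 1009/92, so z₃ = (1009/184) - (2401/33856)/(1009/92) = 2033761/371312.

2033761/371312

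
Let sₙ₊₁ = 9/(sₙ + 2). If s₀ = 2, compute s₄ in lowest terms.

s₁ = 9/(2 + 2) = 9/4.
s₂ = 9/(9/4 + 2) = 36/17.
s₃ = 9/(36/17 + 2) = 153/70.
s₄ = 9/(153/70 + 2) = 630/293.

630/293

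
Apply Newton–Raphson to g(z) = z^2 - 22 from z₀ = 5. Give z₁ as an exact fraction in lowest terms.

g'(z) = 2z.
g(5) = 3, g'(5) = 10, so z₁ = 5 - 3/10 = 47/10.

47/10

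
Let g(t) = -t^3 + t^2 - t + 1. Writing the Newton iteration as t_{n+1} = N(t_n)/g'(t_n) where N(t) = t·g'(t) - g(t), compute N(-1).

g'(t) = -3t^2 + 2t - 1.
N(t) = t·g'(t) - g(t) = t·(-3t^2 + 2t - 1) - (-t^3 + t^2 - t + 1) = -2t^3 + t^2 - 1.
N(-1) = 2.

2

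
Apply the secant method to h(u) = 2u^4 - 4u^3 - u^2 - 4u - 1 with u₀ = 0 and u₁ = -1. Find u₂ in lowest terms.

h(0) = -1, h(-1) = 8. u₂ = (-1) - 8·((-1) - 0)/(8 - (-1)) = -1/9.

-1/9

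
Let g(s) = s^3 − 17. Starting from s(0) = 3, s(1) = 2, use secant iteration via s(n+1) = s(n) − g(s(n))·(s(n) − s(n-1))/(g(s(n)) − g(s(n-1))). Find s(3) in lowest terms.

4709/1813

g(3) = 10, g(2) = −9. s(2) = 2 − (−9)·(2 − 3)/((−9) − 10) = 47/19.
g(2) = −9, g(47/19) = −12780/6859. s(3) = (47/19) − (−12780/6859)·((47/19) − 2)/((−12780/6859) − (−9)) = 4709/1813.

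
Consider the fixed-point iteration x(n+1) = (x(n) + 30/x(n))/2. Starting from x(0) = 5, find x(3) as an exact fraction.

x(1) = (5 + 30/5)/2 = 11/2.
x(2) = (11/2 + 30/(11/2))/2 = 241/44.
x(3) = (241/44 + 30/(241/44))/2 = 116161/21208.

116161/21208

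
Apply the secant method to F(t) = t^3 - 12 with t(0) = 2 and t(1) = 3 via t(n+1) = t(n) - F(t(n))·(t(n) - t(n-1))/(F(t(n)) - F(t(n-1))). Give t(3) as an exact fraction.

F(2) = -4, F(3) = 15. t(2) = 3 - 15·(3 - 2)/(15 - (-4)) = 42/19.
F(3) = 15, F(42/19) = -8220/6859. t(3) = (42/19) - (-8220/6859)·((42/19) - 3)/((-8220/6859) - 15) = 5602/2469.

5602/2469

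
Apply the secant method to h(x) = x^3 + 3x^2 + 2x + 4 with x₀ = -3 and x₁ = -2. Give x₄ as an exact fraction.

h(-3) = -2, h(-2) = 4. x₂ = (-2) - 4·((-2) - (-3))/(4 - (-2)) = -8/3.
h(-2) = 4, h(-8/3) = 28/27. x₃ = (-8/3) - (28/27)·((-8/3) - (-2))/((28/27) - 4) = -29/10.
h(-8/3) = 28/27, h(-29/10) = -959/1000. x₄ = (-29/10) - (-959/1000)·((-29/10) - (-8/3))/((-959/1000) - (28/27)) = -21464/7699.

-21464/7699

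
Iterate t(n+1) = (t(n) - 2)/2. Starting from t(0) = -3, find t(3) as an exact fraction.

-17/8

t(1) = ((-3) - 2)/2 = -5/2.
t(2) = ((-5/2) - 2)/2 = -9/4.
t(3) = ((-9/4) - 2)/2 = -17/8.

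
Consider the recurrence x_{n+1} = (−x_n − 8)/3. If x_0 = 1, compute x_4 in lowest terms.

x_1 = (−1 − 8)/3 = −3.
x_2 = (−(−3) − 8)/3 = −5/3.
x_3 = (−(−5/3) − 8)/3 = −19/9.
x_4 = (−(−19/9) − 8)/3 = −53/27.

−53/27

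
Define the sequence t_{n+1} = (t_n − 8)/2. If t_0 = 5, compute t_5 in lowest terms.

t_1 = (5 − 8)/2 = −3/2.
t_2 = ((−3/2) − 8)/2 = −19/4.
t_3 = ((−19/4) − 8)/2 = −51/8.
t_4 = ((−51/8) − 8)/2 = −115/16.
t_5 = ((−115/16) − 8)/2 = −243/32.

−243/32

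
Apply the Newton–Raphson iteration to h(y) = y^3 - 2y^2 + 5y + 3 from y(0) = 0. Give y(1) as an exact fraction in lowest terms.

h'(y) = 3y^2 - 4y + 5.
h(0) = 3, h'(0) = 5, so y(1) = 0 - 3/5 = -3/5.

-3/5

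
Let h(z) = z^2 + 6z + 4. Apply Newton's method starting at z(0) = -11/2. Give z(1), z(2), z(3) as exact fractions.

h'(z) = 2z + 6.
h(-11/2) = 5/4, h'(-11/2) = -5, so z(1) = (-11/2) - (5/4)/(-5) = -21/4.
h(-21/4) = 1/16, h'(-21/4) = -9/2, so z(2) = (-21/4) - (1/16)/(-9/2) = -377/72.
h(-377/72) = 1/5184, h'(-377/72) = -161/36, so z(3) = (-377/72) - (1/5184)/(-161/36) = -121393/23184.

z(1) = -21/4, z(2) = -377/72, z(3) = -121393/23184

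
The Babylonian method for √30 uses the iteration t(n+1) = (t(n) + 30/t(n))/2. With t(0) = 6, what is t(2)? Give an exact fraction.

t(1) = (6 + 30/6)/2 = 11/2.
t(2) = (11/2 + 30/(11/2))/2 = 241/44.

241/44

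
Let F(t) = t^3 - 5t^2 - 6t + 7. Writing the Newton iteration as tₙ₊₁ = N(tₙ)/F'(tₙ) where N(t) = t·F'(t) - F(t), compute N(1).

-10

F'(t) = 3t^2 - 10t - 6.
N(t) = t·F'(t) - F(t) = t·(3t^2 - 10t - 6) - (t^3 - 5t^2 - 6t + 7) = 2t^3 - 5t^2 - 7.
N(1) = -10.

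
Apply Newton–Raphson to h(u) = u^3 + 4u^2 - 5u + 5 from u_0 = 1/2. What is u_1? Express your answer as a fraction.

h'(u) = 3u^2 + 8u - 5.
h(1/2) = 29/8, h'(1/2) = -1/4, so u_1 = (1/2) - (29/8)/(-1/4) = 15.

15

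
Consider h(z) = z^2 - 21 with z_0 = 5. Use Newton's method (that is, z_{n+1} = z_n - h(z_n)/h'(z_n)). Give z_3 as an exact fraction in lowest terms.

h'(z) = 2z.
h(5) = 4, h'(5) = 10, so z_1 = 5 - 4/10 = 23/5.
h(23/5) = 4/25, h'(23/5) = 46/5, so z_2 = (23/5) - (4/25)/(46/5) = 527/115.
h(527/115) = 4/13225, h'(527/115) = 1054/115, so z_3 = (527/115) - (4/13225)/(1054/115) = 277727/60605.

277727/60605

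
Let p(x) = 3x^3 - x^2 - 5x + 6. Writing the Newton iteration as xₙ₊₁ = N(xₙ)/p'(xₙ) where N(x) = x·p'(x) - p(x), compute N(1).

p'(x) = 9x^2 - 2x - 5.
N(x) = x·p'(x) - p(x) = x·(9x^2 - 2x - 5) - (3x^3 - x^2 - 5x + 6) = 6x^3 - x^2 - 6.
N(1) = -1.

-1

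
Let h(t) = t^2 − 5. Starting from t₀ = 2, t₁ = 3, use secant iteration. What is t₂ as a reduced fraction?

h(2) = −1, h(3) = 4. t₂ = 3 − 4·(3 − 2)/(4 − (−1)) = 11/5.

11/5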